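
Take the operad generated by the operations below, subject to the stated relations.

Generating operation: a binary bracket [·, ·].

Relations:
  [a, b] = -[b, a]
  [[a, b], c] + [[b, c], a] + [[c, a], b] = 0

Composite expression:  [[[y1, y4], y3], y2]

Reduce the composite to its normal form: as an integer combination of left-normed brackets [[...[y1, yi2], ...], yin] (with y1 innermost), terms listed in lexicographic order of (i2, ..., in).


Skip Jacobi rewriting: expand, keep y1-initial words, read off terms.
Composite bracket: [[[y1, y4], y3], y2]
The bracket unfolds into 8 signed words via [a, b] = ab - ba (2^3 = 8).
Coefficients come from the y1-initial words:
  y1y4y3y2 appears with sign +1, giving the term +[[[y1, y4], y3], y2]

[[[y1, y4], y3], y2]


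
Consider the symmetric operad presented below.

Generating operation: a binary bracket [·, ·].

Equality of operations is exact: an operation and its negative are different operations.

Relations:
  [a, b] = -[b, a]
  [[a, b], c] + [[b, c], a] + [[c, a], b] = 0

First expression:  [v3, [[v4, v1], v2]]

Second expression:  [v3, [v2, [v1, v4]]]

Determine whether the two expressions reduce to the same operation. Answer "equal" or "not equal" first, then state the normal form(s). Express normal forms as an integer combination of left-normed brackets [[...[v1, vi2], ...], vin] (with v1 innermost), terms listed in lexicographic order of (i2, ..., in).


The first composite normalizes to [[[v1, v4], v2], v3]
The second composite normalizes to [[[v1, v4], v2], v3]
Both agree, so they are equal.

equal; both compose to [[[v1, v4], v2], v3]


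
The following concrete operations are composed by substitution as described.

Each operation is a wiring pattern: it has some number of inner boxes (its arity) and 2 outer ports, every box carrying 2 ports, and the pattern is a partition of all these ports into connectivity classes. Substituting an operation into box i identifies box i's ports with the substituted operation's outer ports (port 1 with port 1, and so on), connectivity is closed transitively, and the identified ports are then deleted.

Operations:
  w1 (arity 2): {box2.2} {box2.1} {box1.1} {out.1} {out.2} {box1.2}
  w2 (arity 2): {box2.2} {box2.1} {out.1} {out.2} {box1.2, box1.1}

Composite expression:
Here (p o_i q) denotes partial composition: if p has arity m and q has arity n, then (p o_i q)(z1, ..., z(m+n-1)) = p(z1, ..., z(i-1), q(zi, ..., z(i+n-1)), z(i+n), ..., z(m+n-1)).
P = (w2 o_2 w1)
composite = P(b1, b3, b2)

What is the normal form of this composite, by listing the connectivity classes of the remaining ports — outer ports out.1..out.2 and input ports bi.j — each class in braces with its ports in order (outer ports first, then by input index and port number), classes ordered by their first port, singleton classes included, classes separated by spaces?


{out.1} {out.2} {b1.1, b1.2} {b2.1} {b2.2} {b3.1} {b3.2}

Reachability decides: close wires over w2-identified ports.
w1 over (b3, b2) gives {out.1} {out.2} {b2.1} {b2.2} {b3.1} {b3.2}, out.j being that stage's outer ports
w2 over (b1, b3, b2) gives {out.1} {out.2} {b1.1, b1.2} {b2.1} {b2.2} {b3.1} {b3.2}, out.j being that stage's outer ports


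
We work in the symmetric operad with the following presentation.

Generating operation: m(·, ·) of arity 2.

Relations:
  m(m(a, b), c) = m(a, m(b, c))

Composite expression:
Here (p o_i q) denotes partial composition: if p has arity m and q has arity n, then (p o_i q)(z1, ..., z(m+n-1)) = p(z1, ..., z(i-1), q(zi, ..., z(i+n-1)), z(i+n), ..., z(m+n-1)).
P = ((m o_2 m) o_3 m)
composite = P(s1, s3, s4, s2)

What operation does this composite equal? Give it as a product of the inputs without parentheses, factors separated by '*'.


s1 * s3 * s4 * s2

All parenthesizations of m agree; list the s-inputs left to right.
m(s4, s2) unparenthesizes to s4 * s2
m(s3, m(s4, s2)) unparenthesizes to s3 * s4 * s2
m(s1, m(s3, m(s4, s2))) unparenthesizes to s1 * s3 * s4 * s2


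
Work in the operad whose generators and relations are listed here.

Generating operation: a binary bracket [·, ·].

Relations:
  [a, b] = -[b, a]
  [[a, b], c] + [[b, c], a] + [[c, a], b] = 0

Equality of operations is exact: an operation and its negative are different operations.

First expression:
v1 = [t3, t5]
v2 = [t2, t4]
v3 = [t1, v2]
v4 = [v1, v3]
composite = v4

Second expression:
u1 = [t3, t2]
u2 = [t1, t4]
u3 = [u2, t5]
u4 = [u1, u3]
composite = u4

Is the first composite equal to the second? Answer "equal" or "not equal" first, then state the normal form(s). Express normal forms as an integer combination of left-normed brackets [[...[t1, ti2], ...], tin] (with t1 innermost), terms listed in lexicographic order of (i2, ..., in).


not equal: they reduce to -[[[[t1, t2], t4], t3], t5] + [[[[t1, t2], t4], t5], t3] + [[[[t1, t4], t2], t3], t5] - [[[[t1, t4], t2], t5], t3] and [[[[t1, t4], t5], t2], t3] - [[[[t1, t4], t5], t3], t2]

In normal form, the first expression is -[[[[t1, t2], t4], t3], t5] + [[[[t1, t2], t4], t5], t3] + [[[[t1, t4], t2], t3], t5] - [[[[t1, t4], t2], t5], t3]
In normal form, the second expression is [[[[t1, t4], t5], t2], t3] - [[[[t1, t4], t5], t3], t2]
The forms do not match — not equal.


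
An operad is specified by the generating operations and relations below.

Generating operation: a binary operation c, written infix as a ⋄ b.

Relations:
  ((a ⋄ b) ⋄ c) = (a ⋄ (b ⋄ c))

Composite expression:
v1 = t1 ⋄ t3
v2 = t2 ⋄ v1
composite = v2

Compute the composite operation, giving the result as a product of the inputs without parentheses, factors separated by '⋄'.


t2 ⋄ t1 ⋄ t3

Key point: c is associative — brackets drop, the t-order remains.
(t1 ⋄ t3) flattens to t1 ⋄ t3
(t2 ⋄ (t1 ⋄ t3)) flattens to t2 ⋄ t1 ⋄ t3


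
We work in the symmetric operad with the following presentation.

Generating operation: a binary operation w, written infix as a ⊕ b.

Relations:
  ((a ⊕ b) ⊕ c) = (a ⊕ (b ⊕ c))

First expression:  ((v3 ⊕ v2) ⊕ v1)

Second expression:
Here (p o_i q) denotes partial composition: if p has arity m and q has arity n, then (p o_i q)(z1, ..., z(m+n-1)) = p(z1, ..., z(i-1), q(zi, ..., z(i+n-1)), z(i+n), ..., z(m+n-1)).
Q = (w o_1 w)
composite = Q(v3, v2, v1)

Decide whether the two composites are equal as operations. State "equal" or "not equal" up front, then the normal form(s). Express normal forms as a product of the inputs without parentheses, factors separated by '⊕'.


Reducing the first expression gives v3 ⊕ v2 ⊕ v1
Reducing the second expression gives v3 ⊕ v2 ⊕ v1
Identical normal forms: equal.

equal; the common form is v3 ⊕ v2 ⊕ v1


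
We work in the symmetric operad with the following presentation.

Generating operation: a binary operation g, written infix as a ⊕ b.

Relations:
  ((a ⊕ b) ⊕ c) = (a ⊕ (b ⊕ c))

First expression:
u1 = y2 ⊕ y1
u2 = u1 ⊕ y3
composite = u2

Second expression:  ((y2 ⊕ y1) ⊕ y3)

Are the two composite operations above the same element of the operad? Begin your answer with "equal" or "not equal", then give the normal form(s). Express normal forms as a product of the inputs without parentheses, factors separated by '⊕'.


In normal form, the first expression is y2 ⊕ y1 ⊕ y3
In normal form, the second expression is y2 ⊕ y1 ⊕ y3
The normal forms match — equal.

equal: each reduces to y2 ⊕ y1 ⊕ y3


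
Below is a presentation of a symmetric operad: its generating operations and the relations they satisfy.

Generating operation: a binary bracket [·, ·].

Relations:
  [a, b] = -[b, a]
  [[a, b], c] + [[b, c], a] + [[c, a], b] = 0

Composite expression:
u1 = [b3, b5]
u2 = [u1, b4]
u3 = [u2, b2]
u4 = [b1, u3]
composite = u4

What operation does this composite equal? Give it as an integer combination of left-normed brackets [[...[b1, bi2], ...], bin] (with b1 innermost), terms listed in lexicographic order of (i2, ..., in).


-[[[[b1, b2], b3], b5], b4] + [[[[b1, b2], b4], b3], b5] - [[[[b1, b2], b4], b5], b3] + [[[[b1, b2], b5], b3], b4] + [[[[b1, b3], b5], b4], b2] - [[[[b1, b4], b3], b5], b2] + [[[[b1, b4], b5], b3], b2] - [[[[b1, b5], b3], b4], b2]

Left-normed coefficients sit on the b1-initial expansion words.
Composite bracket: [b1, [[[b3, b5], b4], b2]]
The bracket unfolds into 16 signed words via [a, b] = ab - ba (2^4 = 16).
Collect the words opening with b1:
  b1b2b3b5b4 appears with sign -1, giving the term -[[[[b1, b2], b3], b5], b4]
  b1b2b4b3b5 appears with sign +1, giving the term +[[[[b1, b2], b4], b3], b5]
  b1b2b4b5b3 appears with sign -1, giving the term -[[[[b1, b2], b4], b5], b3]
  b1b2b5b3b4 appears with sign +1, giving the term +[[[[b1, b2], b5], b3], b4]
  b1b3b5b4b2 appears with sign +1, giving the term +[[[[b1, b3], b5], b4], b2]
  b1b4b3b5b2 appears with sign -1, giving the term -[[[[b1, b4], b3], b5], b2]
  b1b4b5b3b2 appears with sign +1, giving the term +[[[[b1, b4], b5], b3], b2]
  b1b5b3b4b2 appears with sign -1, giving the term -[[[[b1, b5], b3], b4], b2]


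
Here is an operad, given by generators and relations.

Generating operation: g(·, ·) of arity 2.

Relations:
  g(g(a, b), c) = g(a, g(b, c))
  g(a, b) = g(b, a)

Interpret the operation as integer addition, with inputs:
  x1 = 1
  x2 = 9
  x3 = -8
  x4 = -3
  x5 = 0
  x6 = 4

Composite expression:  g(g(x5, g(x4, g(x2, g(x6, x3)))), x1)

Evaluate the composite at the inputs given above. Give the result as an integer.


3

g(x6, x3) = -4
g(x2, g(x6, x3)) = 5
g(x4, g(x2, g(x6, x3))) = 2
g(x5, g(x4, g(x2, g(x6, x3)))) = 2
g(g(x5, g(x4, g(x2, g(x6, x3)))), x1) = 3


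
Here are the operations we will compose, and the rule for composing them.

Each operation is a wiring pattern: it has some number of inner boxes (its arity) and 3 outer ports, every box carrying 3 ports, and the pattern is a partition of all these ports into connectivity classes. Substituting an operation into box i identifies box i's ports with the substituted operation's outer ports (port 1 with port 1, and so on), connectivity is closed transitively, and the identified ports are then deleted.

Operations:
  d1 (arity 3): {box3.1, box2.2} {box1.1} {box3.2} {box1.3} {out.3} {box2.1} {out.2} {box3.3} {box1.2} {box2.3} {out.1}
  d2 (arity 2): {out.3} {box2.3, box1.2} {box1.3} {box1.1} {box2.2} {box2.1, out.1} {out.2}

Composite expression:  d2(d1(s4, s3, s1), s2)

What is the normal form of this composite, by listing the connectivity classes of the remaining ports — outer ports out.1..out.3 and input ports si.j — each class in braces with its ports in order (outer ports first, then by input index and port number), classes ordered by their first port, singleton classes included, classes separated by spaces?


Substituting into d2 glues patterns; closure does the rest.
through d1, on inputs (s4, s3, s1): {out.1} {out.2} {out.3} {s1.1, s3.2} {s1.2} {s1.3} {s3.1} {s3.3} {s4.1} {s4.2} {s4.3} (out.j = stage outer ports)
through d2, on inputs (s4, s3, s1, s2): {out.1, s2.1} {out.2} {out.3} {s1.1, s3.2} {s1.2} {s1.3} {s2.2} {s2.3} {s3.1} {s3.3} {s4.1} {s4.2} {s4.3} (out.j = stage outer ports)

{out.1, s2.1} {out.2} {out.3} {s1.1, s3.2} {s1.2} {s1.3} {s2.2} {s2.3} {s3.1} {s3.3} {s4.1} {s4.2} {s4.3}


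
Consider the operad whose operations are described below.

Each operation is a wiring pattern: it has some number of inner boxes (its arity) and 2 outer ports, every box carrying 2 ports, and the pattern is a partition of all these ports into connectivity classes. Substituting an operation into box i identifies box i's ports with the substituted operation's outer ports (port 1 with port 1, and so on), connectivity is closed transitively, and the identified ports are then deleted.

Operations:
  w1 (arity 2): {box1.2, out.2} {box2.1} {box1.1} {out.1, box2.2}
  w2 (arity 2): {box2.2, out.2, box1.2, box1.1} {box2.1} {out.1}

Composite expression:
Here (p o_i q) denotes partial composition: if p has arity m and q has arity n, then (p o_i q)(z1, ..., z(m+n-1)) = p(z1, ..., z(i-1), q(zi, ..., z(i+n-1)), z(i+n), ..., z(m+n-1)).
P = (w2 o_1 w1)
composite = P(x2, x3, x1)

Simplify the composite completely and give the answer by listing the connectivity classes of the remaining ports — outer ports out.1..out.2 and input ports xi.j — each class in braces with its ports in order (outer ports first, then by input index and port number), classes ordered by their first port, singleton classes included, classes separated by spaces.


Substituting into w2 glues patterns; closure does the rest.
composing w1 on (x2, x3), with out.j its own outer ports: {out.1, x3.2} {out.2, x2.2} {x2.1} {x3.1}
composing w2 on (x2, x3, x1), with out.j its own outer ports: {out.1} {out.2, x1.2, x2.2, x3.2} {x1.1} {x2.1} {x3.1}

{out.1} {out.2, x1.2, x2.2, x3.2} {x1.1} {x2.1} {x3.1}


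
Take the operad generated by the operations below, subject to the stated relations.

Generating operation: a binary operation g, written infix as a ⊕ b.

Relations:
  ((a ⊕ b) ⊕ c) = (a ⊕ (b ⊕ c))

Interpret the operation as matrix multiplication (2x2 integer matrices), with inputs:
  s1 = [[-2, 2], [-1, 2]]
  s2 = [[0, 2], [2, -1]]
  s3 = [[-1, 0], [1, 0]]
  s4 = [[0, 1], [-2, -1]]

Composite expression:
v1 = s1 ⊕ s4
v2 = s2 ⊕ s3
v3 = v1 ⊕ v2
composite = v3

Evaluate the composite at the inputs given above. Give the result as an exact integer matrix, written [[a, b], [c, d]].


[[4, 0], [1, 0]]

(s1 ⊕ s4) = [[-4, -4], [-4, -3]]
(s2 ⊕ s3) = [[2, 0], [-3, 0]]
((s1 ⊕ s4) ⊕ (s2 ⊕ s3)) = [[4, 0], [1, 0]]


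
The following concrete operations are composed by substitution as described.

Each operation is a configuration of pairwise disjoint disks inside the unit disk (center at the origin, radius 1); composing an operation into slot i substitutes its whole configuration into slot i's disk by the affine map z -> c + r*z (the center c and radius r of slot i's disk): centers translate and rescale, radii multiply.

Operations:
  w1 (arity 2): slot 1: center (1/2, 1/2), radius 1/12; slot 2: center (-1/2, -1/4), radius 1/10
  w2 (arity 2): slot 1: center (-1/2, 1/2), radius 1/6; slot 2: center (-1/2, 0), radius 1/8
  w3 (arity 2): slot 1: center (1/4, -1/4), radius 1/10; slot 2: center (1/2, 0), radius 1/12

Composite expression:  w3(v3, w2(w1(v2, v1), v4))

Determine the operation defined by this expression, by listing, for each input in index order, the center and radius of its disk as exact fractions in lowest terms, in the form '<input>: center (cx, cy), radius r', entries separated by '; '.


Below w3, radii multiply path by path; the v-disk centers shift.
input v3: composing its 1 substitution step yields center (1/4, -1/4), radius 1/10
input v2: composing its 3 substitution steps yields center (67/144, 7/144), radius 1/864
input v1: composing its 3 substitution steps yields center (65/144, 11/288), radius 1/720
input v4: composing its 2 substitution steps yields center (11/24, 0), radius 1/96

v1: center (65/144, 11/288), radius 1/720; v2: center (67/144, 7/144), radius 1/864; v3: center (1/4, -1/4), radius 1/10; v4: center (11/24, 0), radius 1/96


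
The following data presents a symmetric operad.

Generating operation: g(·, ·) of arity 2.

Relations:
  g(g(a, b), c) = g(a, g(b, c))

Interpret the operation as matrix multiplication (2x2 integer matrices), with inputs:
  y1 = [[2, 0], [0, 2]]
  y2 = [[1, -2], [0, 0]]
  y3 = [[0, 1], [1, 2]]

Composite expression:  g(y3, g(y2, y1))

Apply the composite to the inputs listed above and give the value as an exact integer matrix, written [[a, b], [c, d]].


[[0, 0], [2, -4]]

g(y2, y1) = [[2, -4], [0, 0]]
g(y3, g(y2, y1)) = [[0, 0], [2, -4]]


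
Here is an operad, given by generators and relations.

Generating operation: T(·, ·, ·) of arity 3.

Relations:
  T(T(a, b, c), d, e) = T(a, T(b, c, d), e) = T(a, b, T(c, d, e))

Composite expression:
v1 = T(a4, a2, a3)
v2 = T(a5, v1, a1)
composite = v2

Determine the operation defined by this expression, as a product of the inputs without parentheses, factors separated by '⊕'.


Key point: T is associative — brackets drop, the a-order remains.
T(a4, a2, a3) spells out as a4 ⊕ a2 ⊕ a3
T(a5, T(a4, a2, a3), a1) spells out as a5 ⊕ a4 ⊕ a2 ⊕ a3 ⊕ a1

a5 ⊕ a4 ⊕ a2 ⊕ a3 ⊕ a1


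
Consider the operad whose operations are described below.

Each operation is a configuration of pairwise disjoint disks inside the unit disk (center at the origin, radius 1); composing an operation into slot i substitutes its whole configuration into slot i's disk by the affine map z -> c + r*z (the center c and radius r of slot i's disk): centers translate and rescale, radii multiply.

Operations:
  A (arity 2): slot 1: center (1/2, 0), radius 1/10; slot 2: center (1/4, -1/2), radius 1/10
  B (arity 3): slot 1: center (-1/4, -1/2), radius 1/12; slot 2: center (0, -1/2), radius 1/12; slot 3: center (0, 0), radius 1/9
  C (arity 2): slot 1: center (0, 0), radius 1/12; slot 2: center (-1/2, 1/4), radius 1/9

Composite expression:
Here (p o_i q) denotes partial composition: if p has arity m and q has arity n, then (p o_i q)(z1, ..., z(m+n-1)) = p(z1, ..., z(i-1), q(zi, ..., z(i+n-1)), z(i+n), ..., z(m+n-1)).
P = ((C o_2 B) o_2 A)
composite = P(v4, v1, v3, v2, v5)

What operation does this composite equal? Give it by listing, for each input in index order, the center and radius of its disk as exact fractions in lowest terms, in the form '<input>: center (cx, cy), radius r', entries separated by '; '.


v1: center (-113/216, 7/36), radius 1/1080; v2: center (-1/2, 7/36), radius 1/108; v3: center (-227/432, 41/216), radius 1/1080; v4: center (0, 0), radius 1/12; v5: center (-1/2, 1/4), radius 1/81

Affine substitution under C: radii multiply and v-centers shift.
input v4: applying the 1 nested substitution gives center (0, 0), radius 1/12
input v1: applying the 3 nested substitutions gives center (-113/216, 7/36), radius 1/1080
input v3: applying the 3 nested substitutions gives center (-227/432, 41/216), radius 1/1080
input v2: applying the 2 nested substitutions gives center (-1/2, 7/36), radius 1/108
input v5: applying the 2 nested substitutions gives center (-1/2, 1/4), radius 1/81


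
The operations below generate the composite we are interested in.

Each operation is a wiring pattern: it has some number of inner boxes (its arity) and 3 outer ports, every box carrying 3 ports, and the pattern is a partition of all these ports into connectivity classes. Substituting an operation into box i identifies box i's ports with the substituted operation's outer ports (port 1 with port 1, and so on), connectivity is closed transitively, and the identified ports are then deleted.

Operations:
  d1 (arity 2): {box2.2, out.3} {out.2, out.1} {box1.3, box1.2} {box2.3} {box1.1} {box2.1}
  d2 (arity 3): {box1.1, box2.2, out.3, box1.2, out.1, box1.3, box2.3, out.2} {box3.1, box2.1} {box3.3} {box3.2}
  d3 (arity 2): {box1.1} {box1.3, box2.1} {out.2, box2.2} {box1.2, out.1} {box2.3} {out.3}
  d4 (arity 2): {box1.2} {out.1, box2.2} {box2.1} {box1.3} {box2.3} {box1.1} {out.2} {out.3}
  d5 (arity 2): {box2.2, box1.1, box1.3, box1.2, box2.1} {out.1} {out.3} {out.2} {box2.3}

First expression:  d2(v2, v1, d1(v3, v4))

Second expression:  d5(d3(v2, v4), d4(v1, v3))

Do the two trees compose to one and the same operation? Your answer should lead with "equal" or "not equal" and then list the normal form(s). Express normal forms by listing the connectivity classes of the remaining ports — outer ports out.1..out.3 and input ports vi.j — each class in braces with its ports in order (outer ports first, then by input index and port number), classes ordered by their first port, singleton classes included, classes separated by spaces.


Reducing the first expression gives {out.1, out.2, out.3, v1.2, v1.3, v2.1, v2.2, v2.3} {v1.1} {v3.1} {v3.2, v3.3} {v4.1} {v4.2} {v4.3}
Reducing the second expression gives {out.1} {out.2} {out.3} {v1.1} {v1.2} {v1.3} {v2.1} {v2.2, v3.2, v4.2} {v2.3, v4.1} {v3.1} {v3.3} {v4.3}
The normal forms differ: not equal.

not equal — first {out.1, out.2, out.3, v1.2, v1.3, v2.1, v2.2, v2.3} {v1.1} {v3.1} {v3.2, v3.3} {v4.1} {v4.2} {v4.3}, second {out.1} {out.2} {out.3} {v1.1} {v1.2} {v1.3} {v2.1} {v2.2, v3.2, v4.2} {v2.3, v4.1} {v3.1} {v3.3} {v4.3}


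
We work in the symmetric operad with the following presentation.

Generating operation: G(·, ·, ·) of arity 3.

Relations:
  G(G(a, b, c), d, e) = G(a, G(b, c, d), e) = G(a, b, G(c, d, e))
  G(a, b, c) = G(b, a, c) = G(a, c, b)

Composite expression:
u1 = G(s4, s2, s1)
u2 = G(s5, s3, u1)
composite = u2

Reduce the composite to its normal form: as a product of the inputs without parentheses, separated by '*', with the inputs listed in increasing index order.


Reordering under G is free, so list the s-inputs canonically.
G(s4, s2, s1) unparenthesizes to s4 * s2 * s1
G(s5, s3, G(s4, s2, s1)) unparenthesizes to s5 * s3 * s4 * s2 * s1
sorting the factors by input index: s1 * s2 * s3 * s4 * s5

s1 * s2 * s3 * s4 * s5


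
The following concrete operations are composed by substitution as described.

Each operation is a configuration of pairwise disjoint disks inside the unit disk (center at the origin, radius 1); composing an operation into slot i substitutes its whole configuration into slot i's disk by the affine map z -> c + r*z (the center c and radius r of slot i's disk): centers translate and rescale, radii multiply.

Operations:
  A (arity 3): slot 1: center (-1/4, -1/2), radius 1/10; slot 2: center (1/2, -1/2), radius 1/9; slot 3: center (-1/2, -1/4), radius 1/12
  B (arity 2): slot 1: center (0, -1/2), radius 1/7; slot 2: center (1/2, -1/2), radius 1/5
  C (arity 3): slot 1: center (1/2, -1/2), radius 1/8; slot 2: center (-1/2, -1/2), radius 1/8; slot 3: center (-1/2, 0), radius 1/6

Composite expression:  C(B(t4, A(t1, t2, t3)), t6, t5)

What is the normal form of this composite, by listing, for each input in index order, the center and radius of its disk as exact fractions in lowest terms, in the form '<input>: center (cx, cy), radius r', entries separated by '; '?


t1: center (89/160, -23/40), radius 1/400; t2: center (23/40, -23/40), radius 1/360; t3: center (11/20, -91/160), radius 1/480; t4: center (1/2, -9/16), radius 1/56; t5: center (-1/2, 0), radius 1/6; t6: center (-1/2, -1/2), radius 1/8

Affine substitution under C: radii multiply and t-centers shift.
t4: after 2 affine steps, its disk has center (1/2, -9/16), radius 1/56
t1: after 3 affine steps, its disk has center (89/160, -23/40), radius 1/400
t2: after 3 affine steps, its disk has center (23/40, -23/40), radius 1/360
t3: after 3 affine steps, its disk has center (11/20, -91/160), radius 1/480
t6: after 1 affine step, its disk has center (-1/2, -1/2), radius 1/8
t5: after 1 affine step, its disk has center (-1/2, 0), radius 1/6


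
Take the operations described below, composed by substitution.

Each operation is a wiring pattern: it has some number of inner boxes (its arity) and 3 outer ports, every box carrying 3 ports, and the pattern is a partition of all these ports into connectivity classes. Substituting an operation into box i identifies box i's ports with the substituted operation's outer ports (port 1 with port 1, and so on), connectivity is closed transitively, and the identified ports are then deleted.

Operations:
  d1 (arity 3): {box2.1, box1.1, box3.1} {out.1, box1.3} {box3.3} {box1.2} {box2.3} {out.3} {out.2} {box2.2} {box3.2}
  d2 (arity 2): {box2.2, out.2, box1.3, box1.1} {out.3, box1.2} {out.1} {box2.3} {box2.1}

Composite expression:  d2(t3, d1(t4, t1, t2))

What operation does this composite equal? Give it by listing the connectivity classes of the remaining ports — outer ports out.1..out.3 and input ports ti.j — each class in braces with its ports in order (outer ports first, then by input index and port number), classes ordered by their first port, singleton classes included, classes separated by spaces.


After gluing at d2, chains via deleted ports link the t-ports.
stage d1: inputs (t4, t1, t2), connectivity {out.1, t4.3} {out.2} {out.3} {t1.1, t2.1, t4.1} {t1.2} {t1.3} {t2.2} {t2.3} {t4.2}, out.j its boundary
stage d2: inputs (t3, t4, t1, t2), connectivity {out.1} {out.2, t3.1, t3.3} {out.3, t3.2} {t1.1, t2.1, t4.1} {t1.2} {t1.3} {t2.2} {t2.3} {t4.2} {t4.3}, out.j its boundary

{out.1} {out.2, t3.1, t3.3} {out.3, t3.2} {t1.1, t2.1, t4.1} {t1.2} {t1.3} {t2.2} {t2.3} {t4.2} {t4.3}


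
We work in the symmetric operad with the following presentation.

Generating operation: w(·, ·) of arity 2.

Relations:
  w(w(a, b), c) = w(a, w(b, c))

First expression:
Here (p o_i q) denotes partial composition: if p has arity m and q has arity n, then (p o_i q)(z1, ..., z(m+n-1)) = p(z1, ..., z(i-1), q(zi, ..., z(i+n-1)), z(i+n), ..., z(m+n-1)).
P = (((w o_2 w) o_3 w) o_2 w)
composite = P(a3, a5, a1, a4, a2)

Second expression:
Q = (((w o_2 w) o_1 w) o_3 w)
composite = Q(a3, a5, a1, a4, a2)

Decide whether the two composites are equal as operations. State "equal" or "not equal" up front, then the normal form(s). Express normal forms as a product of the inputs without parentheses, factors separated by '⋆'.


equal — both sides give a3 ⋆ a5 ⋆ a1 ⋆ a4 ⋆ a2

The first expression, normalized: a3 ⋆ a5 ⋆ a1 ⋆ a4 ⋆ a2
The second expression, normalized: a3 ⋆ a5 ⋆ a1 ⋆ a4 ⋆ a2
Identical normal forms: equal.


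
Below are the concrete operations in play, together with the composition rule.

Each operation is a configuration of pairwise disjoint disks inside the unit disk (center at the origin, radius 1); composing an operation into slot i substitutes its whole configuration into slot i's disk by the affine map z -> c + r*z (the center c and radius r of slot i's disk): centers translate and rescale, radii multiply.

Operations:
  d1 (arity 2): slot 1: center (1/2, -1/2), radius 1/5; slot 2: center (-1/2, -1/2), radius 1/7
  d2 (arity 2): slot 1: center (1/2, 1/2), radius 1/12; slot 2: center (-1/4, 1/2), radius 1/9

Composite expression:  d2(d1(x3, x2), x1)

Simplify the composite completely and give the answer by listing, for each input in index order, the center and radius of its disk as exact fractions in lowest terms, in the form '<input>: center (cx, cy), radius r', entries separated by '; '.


x1: center (-1/4, 1/2), radius 1/9; x2: center (11/24, 11/24), radius 1/84; x3: center (13/24, 11/24), radius 1/60

Follow each x-input down from d2: c' goes to c + r*c', radius to r*r'.
x3: after 2 affine steps, its disk has center (13/24, 11/24), radius 1/60
x2: after 2 affine steps, its disk has center (11/24, 11/24), radius 1/84
x1: after 1 affine step, its disk has center (-1/4, 1/2), radius 1/9


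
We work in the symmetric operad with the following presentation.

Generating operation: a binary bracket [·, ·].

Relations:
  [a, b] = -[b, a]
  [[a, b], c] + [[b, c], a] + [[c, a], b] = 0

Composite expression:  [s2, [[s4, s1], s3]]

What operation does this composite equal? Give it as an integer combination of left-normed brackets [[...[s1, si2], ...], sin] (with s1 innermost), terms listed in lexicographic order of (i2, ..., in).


Expand each bracket as ab - ba; the s1-initial words give the coefficients.
Composite bracket: [s2, [[s4, s1], s3]]
Each bracket splits as ab - ba, giving 8 signed words (2^3 = 8).
Only words starting with s1 matter:
  sign of s1s4s3s2 is +1, so it contributes +[[[s1, s4], s3], s2]

[[[s1, s4], s3], s2]


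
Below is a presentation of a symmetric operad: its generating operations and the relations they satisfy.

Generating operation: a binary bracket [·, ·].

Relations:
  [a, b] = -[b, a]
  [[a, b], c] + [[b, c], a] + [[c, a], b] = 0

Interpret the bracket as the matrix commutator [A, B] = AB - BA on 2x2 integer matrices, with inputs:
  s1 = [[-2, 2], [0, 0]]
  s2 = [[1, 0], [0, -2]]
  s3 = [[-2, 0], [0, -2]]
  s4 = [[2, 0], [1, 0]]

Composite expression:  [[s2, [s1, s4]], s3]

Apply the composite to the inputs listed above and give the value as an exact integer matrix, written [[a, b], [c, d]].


[[0, 0], [0, 0]]

[s1, s4] = [[2, -4], [2, -2]]
[s2, [s1, s4]] = [[0, -12], [-6, 0]]
[[s2, [s1, s4]], s3] = [[0, 0], [0, 0]]


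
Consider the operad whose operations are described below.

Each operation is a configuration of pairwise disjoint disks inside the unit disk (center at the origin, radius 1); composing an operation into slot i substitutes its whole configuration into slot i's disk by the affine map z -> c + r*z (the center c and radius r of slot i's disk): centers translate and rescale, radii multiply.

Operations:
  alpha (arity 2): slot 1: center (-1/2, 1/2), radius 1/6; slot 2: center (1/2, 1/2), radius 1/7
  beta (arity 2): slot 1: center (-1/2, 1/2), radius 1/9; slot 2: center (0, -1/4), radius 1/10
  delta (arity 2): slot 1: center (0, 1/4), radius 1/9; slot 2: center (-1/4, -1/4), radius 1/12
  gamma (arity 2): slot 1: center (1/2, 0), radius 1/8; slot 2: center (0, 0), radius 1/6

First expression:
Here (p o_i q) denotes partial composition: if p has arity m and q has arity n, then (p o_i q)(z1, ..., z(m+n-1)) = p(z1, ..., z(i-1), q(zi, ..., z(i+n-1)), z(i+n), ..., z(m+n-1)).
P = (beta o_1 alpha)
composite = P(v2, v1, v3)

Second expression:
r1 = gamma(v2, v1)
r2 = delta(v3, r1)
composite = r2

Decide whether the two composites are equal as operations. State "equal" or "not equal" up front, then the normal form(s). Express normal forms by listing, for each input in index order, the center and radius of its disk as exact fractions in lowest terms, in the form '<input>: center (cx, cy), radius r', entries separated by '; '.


not equal; first: v1: center (-4/9, 5/9), radius 1/63; v2: center (-5/9, 5/9), radius 1/54; v3: center (0, -1/4), radius 1/10; second: v1: center (-1/4, -1/4), radius 1/72; v2: center (-5/24, -1/4), radius 1/96; v3: center (0, 1/4), radius 1/9

The first composite normalizes to v1: center (-4/9, 5/9), radius 1/63; v2: center (-5/9, 5/9), radius 1/54; v3: center (0, -1/4), radius 1/10
The second composite normalizes to v1: center (-1/4, -1/4), radius 1/72; v2: center (-5/24, -1/4), radius 1/96; v3: center (0, 1/4), radius 1/9
No match — not equal.


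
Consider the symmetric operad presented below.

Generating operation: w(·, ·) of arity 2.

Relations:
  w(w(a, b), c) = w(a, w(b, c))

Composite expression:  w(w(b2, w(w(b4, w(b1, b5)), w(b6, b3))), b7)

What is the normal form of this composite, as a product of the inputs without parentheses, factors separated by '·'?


b2 · b4 · b1 · b5 · b6 · b3 · b7

Key point: w is associative — brackets drop, the b-order remains.
w(b1, b5) unparenthesizes to b1 · b5
w(b4, w(b1, b5)) unparenthesizes to b4 · b1 · b5
w(b6, b3) unparenthesizes to b6 · b3
w(w(b4, w(b1, b5)), w(b6, b3)) unparenthesizes to b4 · b1 · b5 · b6 · b3
w(b2, w(w(b4, w(b1, b5)), w(b6, b3))) unparenthesizes to b2 · b4 · b1 · b5 · b6 · b3
w(w(b2, w(w(b4, w(b1, b5)), w(b6, b3))), b7) unparenthesizes to b2 · b4 · b1 · b5 · b6 · b3 · b7


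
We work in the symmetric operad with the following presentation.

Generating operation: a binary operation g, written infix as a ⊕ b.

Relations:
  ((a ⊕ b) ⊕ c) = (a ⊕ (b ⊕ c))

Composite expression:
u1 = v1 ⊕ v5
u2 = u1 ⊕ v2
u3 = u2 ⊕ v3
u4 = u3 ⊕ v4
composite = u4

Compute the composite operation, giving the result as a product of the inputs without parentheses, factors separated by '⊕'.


v1 ⊕ v5 ⊕ v2 ⊕ v3 ⊕ v4

Key point: g is associative — brackets drop, the v-order remains.
(v1 ⊕ v5) flattens to v1 ⊕ v5
((v1 ⊕ v5) ⊕ v2) flattens to v1 ⊕ v5 ⊕ v2
(((v1 ⊕ v5) ⊕ v2) ⊕ v3) flattens to v1 ⊕ v5 ⊕ v2 ⊕ v3
((((v1 ⊕ v5) ⊕ v2) ⊕ v3) ⊕ v4) flattens to v1 ⊕ v5 ⊕ v2 ⊕ v3 ⊕ v4


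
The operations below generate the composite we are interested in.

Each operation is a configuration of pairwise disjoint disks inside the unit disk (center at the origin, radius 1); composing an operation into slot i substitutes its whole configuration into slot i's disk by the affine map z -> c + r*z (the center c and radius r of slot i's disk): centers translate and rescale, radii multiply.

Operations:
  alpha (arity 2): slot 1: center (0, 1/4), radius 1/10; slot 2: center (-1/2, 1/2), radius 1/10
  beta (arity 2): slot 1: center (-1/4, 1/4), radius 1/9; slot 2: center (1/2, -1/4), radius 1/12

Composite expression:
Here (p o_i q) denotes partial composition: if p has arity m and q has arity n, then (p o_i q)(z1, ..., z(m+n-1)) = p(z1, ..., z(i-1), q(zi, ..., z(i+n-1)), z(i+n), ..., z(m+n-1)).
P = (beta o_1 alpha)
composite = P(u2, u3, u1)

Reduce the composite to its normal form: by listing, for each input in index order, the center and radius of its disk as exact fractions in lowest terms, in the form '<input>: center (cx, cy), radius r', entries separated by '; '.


u1: center (1/2, -1/4), radius 1/12; u2: center (-1/4, 5/18), radius 1/90; u3: center (-11/36, 11/36), radius 1/90

Affine substitution under beta: radii multiply and u-centers shift.
tracing u2 down its 2-map path: center (-1/4, 5/18), radius 1/90
tracing u3 down its 2-map path: center (-11/36, 11/36), radius 1/90
tracing u1 down its 1-map path: center (1/2, -1/4), radius 1/12


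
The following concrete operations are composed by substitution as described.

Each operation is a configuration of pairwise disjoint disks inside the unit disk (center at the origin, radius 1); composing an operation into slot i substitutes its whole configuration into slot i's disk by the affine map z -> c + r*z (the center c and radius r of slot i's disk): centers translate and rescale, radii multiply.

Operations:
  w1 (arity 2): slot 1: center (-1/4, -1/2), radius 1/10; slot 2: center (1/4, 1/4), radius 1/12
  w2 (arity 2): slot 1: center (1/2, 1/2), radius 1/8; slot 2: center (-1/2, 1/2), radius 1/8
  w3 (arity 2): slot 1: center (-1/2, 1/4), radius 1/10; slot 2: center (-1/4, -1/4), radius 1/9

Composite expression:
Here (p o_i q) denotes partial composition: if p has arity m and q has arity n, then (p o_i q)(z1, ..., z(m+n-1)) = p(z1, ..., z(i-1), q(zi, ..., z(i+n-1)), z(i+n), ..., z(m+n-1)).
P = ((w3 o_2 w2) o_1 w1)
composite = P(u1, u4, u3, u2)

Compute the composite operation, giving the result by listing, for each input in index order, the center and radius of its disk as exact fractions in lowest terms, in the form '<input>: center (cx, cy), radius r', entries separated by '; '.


Each u-disk chains the slot maps above it in w3; radii multiply.
tracing u1 down its 2-map path: center (-21/40, 1/5), radius 1/100
tracing u4 down its 2-map path: center (-19/40, 11/40), radius 1/120
tracing u3 down its 2-map path: center (-7/36, -7/36), radius 1/72
tracing u2 down its 2-map path: center (-11/36, -7/36), radius 1/72

u1: center (-21/40, 1/5), radius 1/100; u2: center (-11/36, -7/36), radius 1/72; u3: center (-7/36, -7/36), radius 1/72; u4: center (-19/40, 11/40), radius 1/120


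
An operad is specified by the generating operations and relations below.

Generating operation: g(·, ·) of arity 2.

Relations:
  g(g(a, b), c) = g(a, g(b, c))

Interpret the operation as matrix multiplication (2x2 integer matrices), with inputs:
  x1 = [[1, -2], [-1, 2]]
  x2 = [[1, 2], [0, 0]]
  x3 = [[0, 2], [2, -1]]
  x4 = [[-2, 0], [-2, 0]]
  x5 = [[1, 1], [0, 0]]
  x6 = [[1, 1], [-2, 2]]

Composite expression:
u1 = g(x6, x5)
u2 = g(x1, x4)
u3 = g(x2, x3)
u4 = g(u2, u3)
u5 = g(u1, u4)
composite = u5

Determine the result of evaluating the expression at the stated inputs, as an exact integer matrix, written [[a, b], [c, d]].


g(x6, x5) = [[1, 1], [-2, -2]]
g(x1, x4) = [[2, 0], [-2, 0]]
g(x2, x3) = [[4, 0], [0, 0]]
g(g(x1, x4), g(x2, x3)) = [[8, 0], [-8, 0]]
g(g(x6, x5), g(g(x1, x4), g(x2, x3))) = [[0, 0], [0, 0]]

[[0, 0], [0, 0]]


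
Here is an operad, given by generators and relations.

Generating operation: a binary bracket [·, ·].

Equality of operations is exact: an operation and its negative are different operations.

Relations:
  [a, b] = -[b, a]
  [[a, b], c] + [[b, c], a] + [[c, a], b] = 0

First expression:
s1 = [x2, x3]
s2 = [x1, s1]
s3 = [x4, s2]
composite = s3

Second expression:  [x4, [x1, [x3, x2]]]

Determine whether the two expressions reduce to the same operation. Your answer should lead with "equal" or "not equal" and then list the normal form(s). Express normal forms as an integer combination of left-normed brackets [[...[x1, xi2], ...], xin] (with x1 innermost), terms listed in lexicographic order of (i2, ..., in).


Reducing the first expression gives -[[[x1, x2], x3], x4] + [[[x1, x3], x2], x4]
Reducing the second expression gives [[[x1, x2], x3], x4] - [[[x1, x3], x2], x4]
Different reductions; not equal.

not equal: they reduce to -[[[x1, x2], x3], x4] + [[[x1, x3], x2], x4] and [[[x1, x2], x3], x4] - [[[x1, x3], x2], x4]


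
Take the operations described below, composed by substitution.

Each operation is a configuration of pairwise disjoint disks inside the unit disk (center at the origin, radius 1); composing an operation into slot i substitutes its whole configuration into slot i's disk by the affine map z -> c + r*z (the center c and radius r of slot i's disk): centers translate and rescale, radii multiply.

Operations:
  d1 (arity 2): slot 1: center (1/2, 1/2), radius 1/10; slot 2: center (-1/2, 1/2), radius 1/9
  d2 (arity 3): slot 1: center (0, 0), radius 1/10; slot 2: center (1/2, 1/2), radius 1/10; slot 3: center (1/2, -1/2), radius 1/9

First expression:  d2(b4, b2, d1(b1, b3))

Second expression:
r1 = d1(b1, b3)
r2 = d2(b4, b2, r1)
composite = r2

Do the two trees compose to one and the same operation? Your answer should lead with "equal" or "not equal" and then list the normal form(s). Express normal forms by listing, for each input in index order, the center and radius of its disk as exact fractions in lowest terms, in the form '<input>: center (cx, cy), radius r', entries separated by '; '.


equal — both sides give b1: center (5/9, -4/9), radius 1/90; b2: center (1/2, 1/2), radius 1/10; b3: center (4/9, -4/9), radius 1/81; b4: center (0, 0), radius 1/10

The first composite normalizes to b1: center (5/9, -4/9), radius 1/90; b2: center (1/2, 1/2), radius 1/10; b3: center (4/9, -4/9), radius 1/81; b4: center (0, 0), radius 1/10
The second composite normalizes to b1: center (5/9, -4/9), radius 1/90; b2: center (1/2, 1/2), radius 1/10; b3: center (4/9, -4/9), radius 1/81; b4: center (0, 0), radius 1/10
Same normal form: equal.


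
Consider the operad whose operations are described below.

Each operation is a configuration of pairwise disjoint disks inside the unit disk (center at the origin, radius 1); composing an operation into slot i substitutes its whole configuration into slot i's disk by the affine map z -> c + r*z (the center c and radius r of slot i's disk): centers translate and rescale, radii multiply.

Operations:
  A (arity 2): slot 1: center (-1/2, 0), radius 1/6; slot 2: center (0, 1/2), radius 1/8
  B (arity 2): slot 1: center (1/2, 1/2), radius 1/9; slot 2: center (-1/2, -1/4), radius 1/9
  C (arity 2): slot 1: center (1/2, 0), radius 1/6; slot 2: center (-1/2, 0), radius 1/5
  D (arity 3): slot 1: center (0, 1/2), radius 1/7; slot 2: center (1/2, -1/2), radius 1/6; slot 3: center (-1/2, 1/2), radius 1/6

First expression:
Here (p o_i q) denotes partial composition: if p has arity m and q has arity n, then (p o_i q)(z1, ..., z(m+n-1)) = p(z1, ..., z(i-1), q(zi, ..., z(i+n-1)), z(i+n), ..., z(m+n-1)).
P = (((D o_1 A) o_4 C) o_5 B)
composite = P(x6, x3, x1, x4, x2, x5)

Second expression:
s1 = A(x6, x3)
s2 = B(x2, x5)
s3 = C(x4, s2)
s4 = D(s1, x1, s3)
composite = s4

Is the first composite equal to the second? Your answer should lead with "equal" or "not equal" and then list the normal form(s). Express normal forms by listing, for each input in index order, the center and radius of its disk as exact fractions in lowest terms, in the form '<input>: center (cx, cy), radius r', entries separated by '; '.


equal: each reduces to x1: center (1/2, -1/2), radius 1/6; x2: center (-17/30, 31/60), radius 1/270; x3: center (0, 4/7), radius 1/56; x4: center (-5/12, 1/2), radius 1/36; x5: center (-3/5, 59/120), radius 1/270; x6: center (-1/14, 1/2), radius 1/42


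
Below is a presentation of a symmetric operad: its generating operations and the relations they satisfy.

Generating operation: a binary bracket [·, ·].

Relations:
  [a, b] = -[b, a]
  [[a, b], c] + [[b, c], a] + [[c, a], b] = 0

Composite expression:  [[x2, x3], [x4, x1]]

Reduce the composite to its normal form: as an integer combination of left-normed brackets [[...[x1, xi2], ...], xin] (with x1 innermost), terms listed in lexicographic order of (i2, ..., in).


A multilinear Lie element is pinned by x1-initial words (x1 innermost).
Composite bracket: [[x2, x3], [x4, x1]]
Expanding via [a, b] = ab - ba: 8 signed words (2^3 = 8).
The x1-initial words carry the normal form:
  the word x1x4x2x3 carries sign +1 and contributes +[[[x1, x4], x2], x3]
  the word x1x4x3x2 carries sign -1 and contributes -[[[x1, x4], x3], x2]

[[[x1, x4], x2], x3] - [[[x1, x4], x3], x2]
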